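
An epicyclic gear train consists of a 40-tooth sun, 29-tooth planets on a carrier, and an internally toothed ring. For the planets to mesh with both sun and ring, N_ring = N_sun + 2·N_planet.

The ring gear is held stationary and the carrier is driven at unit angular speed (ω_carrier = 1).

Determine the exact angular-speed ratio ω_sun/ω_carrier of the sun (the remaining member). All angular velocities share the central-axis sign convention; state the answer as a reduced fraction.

N_ring = 40 + 2·29 = 98
40(ω_s−ω_c) = −98(ω_r−ω_c),  ω_r=0, ω_c=1
ω_s = 1 − (98/40)(0−1) = 69/20
ω_s/ω_c = 69/20

69/20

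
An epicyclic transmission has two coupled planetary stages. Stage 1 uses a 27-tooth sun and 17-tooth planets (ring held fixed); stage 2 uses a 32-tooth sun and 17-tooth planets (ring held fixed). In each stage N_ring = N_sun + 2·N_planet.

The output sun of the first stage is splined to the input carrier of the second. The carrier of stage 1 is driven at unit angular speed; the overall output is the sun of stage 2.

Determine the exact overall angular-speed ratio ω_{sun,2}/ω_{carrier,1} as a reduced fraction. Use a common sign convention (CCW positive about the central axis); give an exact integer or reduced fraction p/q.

Stage 1: N_ring = 27 + 2·17 = 61
Stage 1: 27(ω_s−ω_c) = −61(ω_r−ω_c),  ω_r=0, ω_c=1
Stage 1: ω_s = 1 − (61/27)(0−1) = 88/27
  ⇒ ω_s¹/ω_c¹ = 88/27
Stage 2: N_ring = 32 + 2·17 = 66
Stage 2: 32(ω_s−ω_c) = −66(ω_r−ω_c),  ω_r=0, ω_c=1
Stage 2: ω_s = 1 − (66/32)(0−1) = 49/16
  ⇒ ω_s²/ω_c² = 49/16
Coupling ω_c² = ω_s¹ ⇒ overall = 88/27 × 49/16 = 539/54

539/54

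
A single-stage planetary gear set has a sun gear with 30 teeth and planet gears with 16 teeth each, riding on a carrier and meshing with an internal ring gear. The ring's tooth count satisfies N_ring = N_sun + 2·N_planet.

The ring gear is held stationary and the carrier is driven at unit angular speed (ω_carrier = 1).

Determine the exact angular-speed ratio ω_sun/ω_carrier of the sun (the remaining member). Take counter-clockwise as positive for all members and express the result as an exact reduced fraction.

N_ring = 30 + 2·16 = 62
30(ω_s−ω_c) = −62(ω_r−ω_c),  ω_r=0, ω_c=1
ω_s = 1 − (62/30)(0−1) = 46/15
ω_s/ω_c = 46/15

46/15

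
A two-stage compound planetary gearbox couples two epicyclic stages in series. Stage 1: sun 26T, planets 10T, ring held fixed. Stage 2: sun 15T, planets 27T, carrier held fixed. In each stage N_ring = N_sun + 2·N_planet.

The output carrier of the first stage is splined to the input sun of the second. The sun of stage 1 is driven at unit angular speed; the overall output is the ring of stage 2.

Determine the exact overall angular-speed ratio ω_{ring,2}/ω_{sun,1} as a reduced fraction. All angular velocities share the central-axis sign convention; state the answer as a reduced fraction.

-65/828

Stage 1: N_ring = 26 + 2·10 = 46
Stage 1: 26(ω_s−ω_c) = −46(ω_r−ω_c),  ω_r=0, ω_s=1
Stage 1: 26(1−ω_c) = −46(0−ω_c)  ⇒  72ω_c = 26  ⇒  ω_c = 13/36
  ⇒ ω_c¹/ω_s¹ = 13/36
Stage 2: N_ring = 15 + 2·27 = 69
Stage 2: 15(ω_s−ω_c) = −69(ω_r−ω_c),  ω_c=0, ω_s=1
Stage 2: ω_r = 0 − (15/69)(1−0) = -5/23
  ⇒ ω_r²/ω_s² = -5/23
Coupling ω_s² = ω_c¹ ⇒ overall = 13/36 × -5/23 = -65/828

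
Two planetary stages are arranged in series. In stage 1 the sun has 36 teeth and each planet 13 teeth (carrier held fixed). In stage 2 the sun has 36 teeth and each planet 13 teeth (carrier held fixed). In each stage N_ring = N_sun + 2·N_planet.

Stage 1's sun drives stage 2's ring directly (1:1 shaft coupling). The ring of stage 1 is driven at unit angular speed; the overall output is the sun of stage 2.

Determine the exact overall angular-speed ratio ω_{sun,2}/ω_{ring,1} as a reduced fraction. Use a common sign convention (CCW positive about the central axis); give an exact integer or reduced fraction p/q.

Stage 1: N_ring = 36 + 2·13 = 62
Stage 1: 36(ω_s−ω_c) = −62(ω_r−ω_c),  ω_c=0, ω_r=1
Stage 1: ω_s = 0 − (62/36)(1−0) = -31/18
  ⇒ ω_s¹/ω_r¹ = -31/18
Stage 2: N_ring = 36 + 2·13 = 62
Stage 2: 36(ω_s−ω_c) = −62(ω_r−ω_c),  ω_c=0, ω_r=1
Stage 2: ω_s = 0 − (62/36)(1−0) = -31/18
  ⇒ ω_s²/ω_r² = -31/18
Coupling ω_r² = ω_s¹ ⇒ overall = -31/18 × -31/18 = 961/324

961/324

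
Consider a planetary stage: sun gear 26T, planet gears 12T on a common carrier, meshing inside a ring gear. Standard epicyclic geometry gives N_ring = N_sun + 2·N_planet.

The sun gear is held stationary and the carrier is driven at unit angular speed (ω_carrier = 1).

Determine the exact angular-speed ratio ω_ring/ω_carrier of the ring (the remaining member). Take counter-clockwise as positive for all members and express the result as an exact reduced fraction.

38/25

N_ring = 26 + 2·12 = 50
26(ω_s−ω_c) = −50(ω_r−ω_c),  ω_s=0, ω_c=1
ω_r = 1 − (26/50)(0−1) = 38/25
ω_r/ω_c = 38/25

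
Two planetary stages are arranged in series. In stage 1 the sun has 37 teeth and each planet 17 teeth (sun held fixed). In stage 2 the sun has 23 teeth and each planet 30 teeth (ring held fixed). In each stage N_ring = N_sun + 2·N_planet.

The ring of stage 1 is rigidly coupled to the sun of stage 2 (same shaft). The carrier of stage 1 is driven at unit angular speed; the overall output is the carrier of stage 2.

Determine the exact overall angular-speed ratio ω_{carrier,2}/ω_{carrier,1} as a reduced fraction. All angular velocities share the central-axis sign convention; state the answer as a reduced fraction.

1242/3763

Stage 1: N_ring = 37 + 2·17 = 71
Stage 1: 37(ω_s−ω_c) = −71(ω_r−ω_c),  ω_s=0, ω_c=1
Stage 1: ω_r = 1 − (37/71)(0−1) = 108/71
  ⇒ ω_r¹/ω_c¹ = 108/71
Stage 2: N_ring = 23 + 2·30 = 83
Stage 2: 23(ω_s−ω_c) = −83(ω_r−ω_c),  ω_r=0, ω_s=1
Stage 2: 23(1−ω_c) = −83(0−ω_c)  ⇒  106ω_c = 23  ⇒  ω_c = 23/106
  ⇒ ω_c²/ω_s² = 23/106
Coupling ω_s² = ω_r¹ ⇒ overall = 108/71 × 23/106 = 1242/3763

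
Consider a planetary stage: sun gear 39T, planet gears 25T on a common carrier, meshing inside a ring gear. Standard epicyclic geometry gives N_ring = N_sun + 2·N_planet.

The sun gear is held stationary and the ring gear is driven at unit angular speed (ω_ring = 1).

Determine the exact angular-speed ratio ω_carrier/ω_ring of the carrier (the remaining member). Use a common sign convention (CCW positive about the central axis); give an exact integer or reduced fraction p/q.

89/128

N_ring = 39 + 2·25 = 89
39(ω_s−ω_c) = −89(ω_r−ω_c),  ω_s=0, ω_r=1
39(0−ω_c) = −89(1−ω_c)  ⇒  128ω_c = 89  ⇒  ω_c = 89/128
ω_c/ω_r = 89/128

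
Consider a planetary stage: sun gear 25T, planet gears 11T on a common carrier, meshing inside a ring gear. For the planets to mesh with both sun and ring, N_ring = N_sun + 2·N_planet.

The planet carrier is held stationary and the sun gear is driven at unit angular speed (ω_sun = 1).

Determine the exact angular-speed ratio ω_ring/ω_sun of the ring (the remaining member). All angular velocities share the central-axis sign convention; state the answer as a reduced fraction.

N_ring = 25 + 2·11 = 47
25(ω_s−ω_c) = −47(ω_r−ω_c),  ω_c=0, ω_s=1
ω_r = 0 − (25/47)(1−0) = -25/47
ω_r/ω_s = -25/47

-25/47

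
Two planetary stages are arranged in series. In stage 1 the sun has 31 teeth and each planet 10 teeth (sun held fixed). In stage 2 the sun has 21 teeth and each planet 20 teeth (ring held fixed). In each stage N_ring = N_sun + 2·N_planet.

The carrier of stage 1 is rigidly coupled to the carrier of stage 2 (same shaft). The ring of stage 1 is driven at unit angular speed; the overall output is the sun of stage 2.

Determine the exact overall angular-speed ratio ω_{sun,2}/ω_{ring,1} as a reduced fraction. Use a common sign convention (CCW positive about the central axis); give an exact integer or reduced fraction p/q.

17/7

Stage 1: N_ring = 31 + 2·10 = 51
Stage 1: 31(ω_s−ω_c) = −51(ω_r−ω_c),  ω_s=0, ω_r=1
Stage 1: 31(0−ω_c) = −51(1−ω_c)  ⇒  82ω_c = 51  ⇒  ω_c = 51/82
  ⇒ ω_c¹/ω_r¹ = 51/82
Stage 2: N_ring = 21 + 2·20 = 61
Stage 2: 21(ω_s−ω_c) = −61(ω_r−ω_c),  ω_r=0, ω_c=1
Stage 2: ω_s = 1 − (61/21)(0−1) = 82/21
  ⇒ ω_s²/ω_c² = 82/21
Coupling ω_c² = ω_c¹ ⇒ overall = 51/82 × 82/21 = 17/7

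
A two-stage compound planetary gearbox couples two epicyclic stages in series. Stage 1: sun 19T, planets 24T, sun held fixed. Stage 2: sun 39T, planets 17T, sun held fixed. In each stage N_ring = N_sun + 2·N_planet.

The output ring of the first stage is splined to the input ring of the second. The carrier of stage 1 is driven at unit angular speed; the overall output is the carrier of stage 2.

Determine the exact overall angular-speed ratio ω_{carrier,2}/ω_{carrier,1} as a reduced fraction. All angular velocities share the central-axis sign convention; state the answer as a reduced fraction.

Stage 1: N_ring = 19 + 2·24 = 67
Stage 1: 19(ω_s−ω_c) = −67(ω_r−ω_c),  ω_s=0, ω_c=1
Stage 1: ω_r = 1 − (19/67)(0−1) = 86/67
  ⇒ ω_r¹/ω_c¹ = 86/67
Stage 2: N_ring = 39 + 2·17 = 73
Stage 2: 39(ω_s−ω_c) = −73(ω_r−ω_c),  ω_s=0, ω_r=1
Stage 2: 39(0−ω_c) = −73(1−ω_c)  ⇒  112ω_c = 73  ⇒  ω_c = 73/112
  ⇒ ω_c²/ω_r² = 73/112
Coupling ω_r² = ω_r¹ ⇒ overall = 86/67 × 73/112 = 3139/3752

3139/3752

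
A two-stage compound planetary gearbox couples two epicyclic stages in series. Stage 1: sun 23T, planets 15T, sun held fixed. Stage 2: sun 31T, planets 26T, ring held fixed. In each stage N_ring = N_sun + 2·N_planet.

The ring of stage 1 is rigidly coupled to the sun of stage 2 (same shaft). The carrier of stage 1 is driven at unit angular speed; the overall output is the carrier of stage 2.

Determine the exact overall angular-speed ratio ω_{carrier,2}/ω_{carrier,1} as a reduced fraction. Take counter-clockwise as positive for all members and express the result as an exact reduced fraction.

Stage 1: N_ring = 23 + 2·15 = 53
Stage 1: 23(ω_s−ω_c) = −53(ω_r−ω_c),  ω_s=0, ω_c=1
Stage 1: ω_r = 1 − (23/53)(0−1) = 76/53
  ⇒ ω_r¹/ω_c¹ = 76/53
Stage 2: N_ring = 31 + 2·26 = 83
Stage 2: 31(ω_s−ω_c) = −83(ω_r−ω_c),  ω_r=0, ω_s=1
Stage 2: 31(1−ω_c) = −83(0−ω_c)  ⇒  114ω_c = 31  ⇒  ω_c = 31/114
  ⇒ ω_c²/ω_s² = 31/114
Coupling ω_s² = ω_r¹ ⇒ overall = 76/53 × 31/114 = 62/159

62/159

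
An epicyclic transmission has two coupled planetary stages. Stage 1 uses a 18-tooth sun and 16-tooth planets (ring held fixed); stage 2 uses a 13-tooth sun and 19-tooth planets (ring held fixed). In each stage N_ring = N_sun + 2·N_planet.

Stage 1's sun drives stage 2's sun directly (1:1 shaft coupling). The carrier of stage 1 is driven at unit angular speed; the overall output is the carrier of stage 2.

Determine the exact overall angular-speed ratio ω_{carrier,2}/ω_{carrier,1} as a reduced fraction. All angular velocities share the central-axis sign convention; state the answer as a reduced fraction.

221/288

Stage 1: N_ring = 18 + 2·16 = 50
Stage 1: 18(ω_s−ω_c) = −50(ω_r−ω_c),  ω_r=0, ω_c=1
Stage 1: ω_s = 1 − (50/18)(0−1) = 34/9
  ⇒ ω_s¹/ω_c¹ = 34/9
Stage 2: N_ring = 13 + 2·19 = 51
Stage 2: 13(ω_s−ω_c) = −51(ω_r−ω_c),  ω_r=0, ω_s=1
Stage 2: 13(1−ω_c) = −51(0−ω_c)  ⇒  64ω_c = 13  ⇒  ω_c = 13/64
  ⇒ ω_c²/ω_s² = 13/64
Coupling ω_s² = ω_s¹ ⇒ overall = 34/9 × 13/64 = 221/288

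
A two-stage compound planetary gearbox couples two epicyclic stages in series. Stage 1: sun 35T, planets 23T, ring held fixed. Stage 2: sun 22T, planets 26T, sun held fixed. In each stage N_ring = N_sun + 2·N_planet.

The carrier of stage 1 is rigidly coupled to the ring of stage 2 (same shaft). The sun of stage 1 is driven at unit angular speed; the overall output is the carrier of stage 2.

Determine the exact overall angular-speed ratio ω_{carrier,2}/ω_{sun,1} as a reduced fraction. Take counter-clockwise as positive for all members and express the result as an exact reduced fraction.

Stage 1: N_ring = 35 + 2·23 = 81
Stage 1: 35(ω_s−ω_c) = −81(ω_r−ω_c),  ω_r=0, ω_s=1
Stage 1: 35(1−ω_c) = −81(0−ω_c)  ⇒  116ω_c = 35  ⇒  ω_c = 35/116
  ⇒ ω_c¹/ω_s¹ = 35/116
Stage 2: N_ring = 22 + 2·26 = 74
Stage 2: 22(ω_s−ω_c) = −74(ω_r−ω_c),  ω_s=0, ω_r=1
Stage 2: 22(0−ω_c) = −74(1−ω_c)  ⇒  96ω_c = 74  ⇒  ω_c = 37/48
  ⇒ ω_c²/ω_r² = 37/48
Coupling ω_r² = ω_c¹ ⇒ overall = 35/116 × 37/48 = 1295/5568

1295/5568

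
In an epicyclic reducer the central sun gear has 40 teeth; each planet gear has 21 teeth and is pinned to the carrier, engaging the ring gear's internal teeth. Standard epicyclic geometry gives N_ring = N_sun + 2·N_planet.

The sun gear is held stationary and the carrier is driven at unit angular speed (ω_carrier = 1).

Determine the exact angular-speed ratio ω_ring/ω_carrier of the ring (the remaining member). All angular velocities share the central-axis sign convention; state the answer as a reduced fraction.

N_ring = 40 + 2·21 = 82
40(ω_s−ω_c) = −82(ω_r−ω_c),  ω_s=0, ω_c=1
ω_r = 1 − (40/82)(0−1) = 61/41
ω_r/ω_c = 61/41

61/41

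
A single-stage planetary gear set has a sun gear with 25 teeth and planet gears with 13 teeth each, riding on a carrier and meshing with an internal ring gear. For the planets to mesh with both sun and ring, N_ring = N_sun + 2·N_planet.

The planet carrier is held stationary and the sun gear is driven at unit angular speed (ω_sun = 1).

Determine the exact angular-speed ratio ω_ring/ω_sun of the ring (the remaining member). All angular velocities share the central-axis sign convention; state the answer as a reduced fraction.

N_ring = 25 + 2·13 = 51
25(ω_s−ω_c) = −51(ω_r−ω_c),  ω_c=0, ω_s=1
ω_r = 0 − (25/51)(1−0) = -25/51
ω_r/ω_s = -25/51

-25/51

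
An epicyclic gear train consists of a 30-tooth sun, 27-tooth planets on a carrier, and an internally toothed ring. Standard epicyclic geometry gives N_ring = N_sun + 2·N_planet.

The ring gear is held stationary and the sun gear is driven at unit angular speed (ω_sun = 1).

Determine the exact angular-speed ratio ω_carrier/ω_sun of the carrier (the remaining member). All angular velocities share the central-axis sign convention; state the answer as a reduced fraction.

N_ring = 30 + 2·27 = 84
30(ω_s−ω_c) = −84(ω_r−ω_c),  ω_r=0, ω_s=1
30(1−ω_c) = −84(0−ω_c)  ⇒  114ω_c = 30  ⇒  ω_c = 5/19
ω_c/ω_s = 5/19

5/19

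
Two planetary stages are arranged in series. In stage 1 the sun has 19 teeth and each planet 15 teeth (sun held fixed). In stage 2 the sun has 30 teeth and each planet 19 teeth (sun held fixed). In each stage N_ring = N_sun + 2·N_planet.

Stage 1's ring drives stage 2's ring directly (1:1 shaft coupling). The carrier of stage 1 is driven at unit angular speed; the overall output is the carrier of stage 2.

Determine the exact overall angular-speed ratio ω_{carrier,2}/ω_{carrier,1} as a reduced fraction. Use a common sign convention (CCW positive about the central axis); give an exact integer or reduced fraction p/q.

Stage 1: N_ring = 19 + 2·15 = 49
Stage 1: 19(ω_s−ω_c) = −49(ω_r−ω_c),  ω_s=0, ω_c=1
Stage 1: ω_r = 1 − (19/49)(0−1) = 68/49
  ⇒ ω_r¹/ω_c¹ = 68/49
Stage 2: N_ring = 30 + 2·19 = 68
Stage 2: 30(ω_s−ω_c) = −68(ω_r−ω_c),  ω_s=0, ω_r=1
Stage 2: 30(0−ω_c) = −68(1−ω_c)  ⇒  98ω_c = 68  ⇒  ω_c = 34/49
  ⇒ ω_c²/ω_r² = 34/49
Coupling ω_r² = ω_r¹ ⇒ overall = 68/49 × 34/49 = 2312/2401

2312/2401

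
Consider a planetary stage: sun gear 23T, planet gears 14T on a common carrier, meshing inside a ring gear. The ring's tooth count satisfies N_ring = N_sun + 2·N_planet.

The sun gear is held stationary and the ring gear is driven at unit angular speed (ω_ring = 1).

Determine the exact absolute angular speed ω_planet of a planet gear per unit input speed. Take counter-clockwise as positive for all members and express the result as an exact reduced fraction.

N_ring = 23 + 2·14 = 51
23(ω_s−ω_c) = −51(ω_r−ω_c),  ω_s=0, ω_r=1
23(0−ω_c) = −51(1−ω_c)  ⇒  74ω_c = 51  ⇒  ω_c = 51/74
sun–planet: 23·(0−51/74) = −14·(ω_p−ω_c)  ⇒  ω_p−ω_c = −(23/14)·(-51/74) = 1173/1036
ω_p = 51/74 + 1173/1036 = 51/28

51/28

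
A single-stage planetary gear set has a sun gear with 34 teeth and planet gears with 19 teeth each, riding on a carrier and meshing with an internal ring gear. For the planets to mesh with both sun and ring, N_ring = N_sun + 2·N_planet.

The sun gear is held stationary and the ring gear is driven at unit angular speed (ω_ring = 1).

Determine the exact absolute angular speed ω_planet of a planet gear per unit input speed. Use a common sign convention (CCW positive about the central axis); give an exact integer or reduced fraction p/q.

36/19

N_ring = 34 + 2·19 = 72
34(ω_s−ω_c) = −72(ω_r−ω_c),  ω_s=0, ω_r=1
34(0−ω_c) = −72(1−ω_c)  ⇒  106ω_c = 72  ⇒  ω_c = 36/53
sun–planet: 34·(0−36/53) = −19·(ω_p−ω_c)  ⇒  ω_p−ω_c = −(34/19)·(-36/53) = 1224/1007
ω_p = 36/53 + 1224/1007 = 36/19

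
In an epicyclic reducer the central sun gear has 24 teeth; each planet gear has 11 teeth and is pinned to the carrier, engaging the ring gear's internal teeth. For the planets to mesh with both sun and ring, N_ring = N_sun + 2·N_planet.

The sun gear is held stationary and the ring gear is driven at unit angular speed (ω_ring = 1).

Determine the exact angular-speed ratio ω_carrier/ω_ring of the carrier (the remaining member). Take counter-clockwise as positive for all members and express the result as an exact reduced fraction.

N_ring = 24 + 2·11 = 46
24(ω_s−ω_c) = −46(ω_r−ω_c),  ω_s=0, ω_r=1
24(0−ω_c) = −46(1−ω_c)  ⇒  70ω_c = 46  ⇒  ω_c = 23/35
ω_c/ω_r = 23/35

23/35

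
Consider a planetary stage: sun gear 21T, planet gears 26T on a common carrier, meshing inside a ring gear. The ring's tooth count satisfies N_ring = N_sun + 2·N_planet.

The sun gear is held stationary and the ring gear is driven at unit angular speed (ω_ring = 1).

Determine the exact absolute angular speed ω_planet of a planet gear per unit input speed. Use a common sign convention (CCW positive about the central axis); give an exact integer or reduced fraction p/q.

N_ring = 21 + 2·26 = 73
21(ω_s−ω_c) = −73(ω_r−ω_c),  ω_s=0, ω_r=1
21(0−ω_c) = −73(1−ω_c)  ⇒  94ω_c = 73  ⇒  ω_c = 73/94
sun–planet: 21·(0−73/94) = −26·(ω_p−ω_c)  ⇒  ω_p−ω_c = −(21/26)·(-73/94) = 1533/2444
ω_p = 73/94 + 1533/2444 = 73/52

73/52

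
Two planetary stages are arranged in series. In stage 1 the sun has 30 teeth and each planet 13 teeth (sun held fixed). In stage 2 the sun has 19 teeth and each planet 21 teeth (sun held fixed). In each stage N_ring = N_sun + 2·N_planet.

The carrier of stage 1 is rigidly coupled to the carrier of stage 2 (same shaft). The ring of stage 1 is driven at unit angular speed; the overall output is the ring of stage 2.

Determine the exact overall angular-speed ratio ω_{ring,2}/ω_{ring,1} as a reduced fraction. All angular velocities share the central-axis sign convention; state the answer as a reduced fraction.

2240/2623

Stage 1: N_ring = 30 + 2·13 = 56
Stage 1: 30(ω_s−ω_c) = −56(ω_r−ω_c),  ω_s=0, ω_r=1
Stage 1: 30(0−ω_c) = −56(1−ω_c)  ⇒  86ω_c = 56  ⇒  ω_c = 28/43
  ⇒ ω_c¹/ω_r¹ = 28/43
Stage 2: N_ring = 19 + 2·21 = 61
Stage 2: 19(ω_s−ω_c) = −61(ω_r−ω_c),  ω_s=0, ω_c=1
Stage 2: ω_r = 1 − (19/61)(0−1) = 80/61
  ⇒ ω_r²/ω_c² = 80/61
Coupling ω_c² = ω_c¹ ⇒ overall = 28/43 × 80/61 = 2240/2623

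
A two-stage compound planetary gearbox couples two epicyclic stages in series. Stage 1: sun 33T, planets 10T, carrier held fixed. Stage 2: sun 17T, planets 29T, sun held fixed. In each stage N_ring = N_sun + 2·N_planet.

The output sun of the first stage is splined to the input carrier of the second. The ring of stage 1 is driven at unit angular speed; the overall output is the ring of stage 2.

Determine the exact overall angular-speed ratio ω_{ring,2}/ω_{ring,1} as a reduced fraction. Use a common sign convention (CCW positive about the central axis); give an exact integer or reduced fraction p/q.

-4876/2475

Stage 1: N_ring = 33 + 2·10 = 53
Stage 1: 33(ω_s−ω_c) = −53(ω_r−ω_c),  ω_c=0, ω_r=1
Stage 1: ω_s = 0 − (53/33)(1−0) = -53/33
  ⇒ ω_s¹/ω_r¹ = -53/33
Stage 2: N_ring = 17 + 2·29 = 75
Stage 2: 17(ω_s−ω_c) = −75(ω_r−ω_c),  ω_s=0, ω_c=1
Stage 2: ω_r = 1 − (17/75)(0−1) = 92/75
  ⇒ ω_r²/ω_c² = 92/75
Coupling ω_c² = ω_s¹ ⇒ overall = -53/33 × 92/75 = -4876/2475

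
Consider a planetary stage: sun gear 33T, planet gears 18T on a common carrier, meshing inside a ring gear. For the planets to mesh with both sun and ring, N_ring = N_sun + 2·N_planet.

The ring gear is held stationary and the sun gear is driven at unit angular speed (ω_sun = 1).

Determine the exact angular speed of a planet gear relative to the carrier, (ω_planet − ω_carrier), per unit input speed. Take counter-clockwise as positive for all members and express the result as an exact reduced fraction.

N_ring = 33 + 2·18 = 69
33(ω_s−ω_c) = −69(ω_r−ω_c),  ω_r=0, ω_s=1
33(1−ω_c) = −69(0−ω_c)  ⇒  102ω_c = 33  ⇒  ω_c = 11/34
sun–planet: 33·(1−11/34) = −18·(ω_p−ω_c)  ⇒  ω_p−ω_c = −(33/18)·(23/34) = -253/204

-253/204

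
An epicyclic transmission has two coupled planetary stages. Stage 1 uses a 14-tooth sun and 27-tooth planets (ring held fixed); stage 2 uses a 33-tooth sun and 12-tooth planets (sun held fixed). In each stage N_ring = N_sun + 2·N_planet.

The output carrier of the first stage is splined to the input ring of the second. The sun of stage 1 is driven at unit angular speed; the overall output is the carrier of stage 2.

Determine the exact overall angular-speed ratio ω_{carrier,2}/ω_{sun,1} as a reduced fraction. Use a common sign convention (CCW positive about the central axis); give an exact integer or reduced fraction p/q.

133/1230

Stage 1: N_ring = 14 + 2·27 = 68
Stage 1: 14(ω_s−ω_c) = −68(ω_r−ω_c),  ω_r=0, ω_s=1
Stage 1: 14(1−ω_c) = −68(0−ω_c)  ⇒  82ω_c = 14  ⇒  ω_c = 7/41
  ⇒ ω_c¹/ω_s¹ = 7/41
Stage 2: N_ring = 33 + 2·12 = 57
Stage 2: 33(ω_s−ω_c) = −57(ω_r−ω_c),  ω_s=0, ω_r=1
Stage 2: 33(0−ω_c) = −57(1−ω_c)  ⇒  90ω_c = 57  ⇒  ω_c = 19/30
  ⇒ ω_c²/ω_r² = 19/30
Coupling ω_r² = ω_c¹ ⇒ overall = 7/41 × 19/30 = 133/1230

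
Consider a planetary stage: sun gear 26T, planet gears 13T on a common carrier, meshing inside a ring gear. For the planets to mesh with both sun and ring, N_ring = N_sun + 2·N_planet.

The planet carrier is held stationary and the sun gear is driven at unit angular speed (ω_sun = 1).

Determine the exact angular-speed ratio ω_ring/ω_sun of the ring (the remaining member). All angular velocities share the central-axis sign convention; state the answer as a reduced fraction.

N_ring = 26 + 2·13 = 52
26(ω_s−ω_c) = −52(ω_r−ω_c),  ω_c=0, ω_s=1
ω_r = 0 − (26/52)(1−0) = -1/2
ω_r/ω_s = -1/2

-1/2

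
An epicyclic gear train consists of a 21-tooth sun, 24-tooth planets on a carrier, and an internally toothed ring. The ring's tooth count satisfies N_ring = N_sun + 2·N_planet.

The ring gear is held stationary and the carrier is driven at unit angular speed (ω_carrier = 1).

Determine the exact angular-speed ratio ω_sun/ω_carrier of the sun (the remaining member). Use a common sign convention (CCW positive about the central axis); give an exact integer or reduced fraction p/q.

30/7

N_ring = 21 + 2·24 = 69
21(ω_s−ω_c) = −69(ω_r−ω_c),  ω_r=0, ω_c=1
ω_s = 1 − (69/21)(0−1) = 30/7
ω_s/ω_c = 30/7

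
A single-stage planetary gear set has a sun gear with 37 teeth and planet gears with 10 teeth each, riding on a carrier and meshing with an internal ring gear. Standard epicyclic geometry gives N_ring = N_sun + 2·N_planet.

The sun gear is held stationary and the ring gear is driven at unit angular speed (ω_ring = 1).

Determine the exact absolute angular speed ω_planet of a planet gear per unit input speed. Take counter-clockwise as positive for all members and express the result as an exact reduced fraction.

N_ring = 37 + 2·10 = 57
37(ω_s−ω_c) = −57(ω_r−ω_c),  ω_s=0, ω_r=1
37(0−ω_c) = −57(1−ω_c)  ⇒  94ω_c = 57  ⇒  ω_c = 57/94
sun–planet: 37·(0−57/94) = −10·(ω_p−ω_c)  ⇒  ω_p−ω_c = −(37/10)·(-57/94) = 2109/940
ω_p = 57/94 + 2109/940 = 57/20

57/20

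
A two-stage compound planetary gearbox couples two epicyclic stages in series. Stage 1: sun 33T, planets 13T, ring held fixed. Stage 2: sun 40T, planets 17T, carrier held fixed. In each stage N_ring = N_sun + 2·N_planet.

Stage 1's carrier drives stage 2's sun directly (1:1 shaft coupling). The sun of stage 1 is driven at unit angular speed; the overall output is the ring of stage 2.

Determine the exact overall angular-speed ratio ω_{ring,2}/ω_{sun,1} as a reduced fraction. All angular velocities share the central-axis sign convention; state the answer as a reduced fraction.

-165/851

Stage 1: N_ring = 33 + 2·13 = 59
Stage 1: 33(ω_s−ω_c) = −59(ω_r−ω_c),  ω_r=0, ω_s=1
Stage 1: 33(1−ω_c) = −59(0−ω_c)  ⇒  92ω_c = 33  ⇒  ω_c = 33/92
  ⇒ ω_c¹/ω_s¹ = 33/92
Stage 2: N_ring = 40 + 2·17 = 74
Stage 2: 40(ω_s−ω_c) = −74(ω_r−ω_c),  ω_c=0, ω_s=1
Stage 2: ω_r = 0 − (40/74)(1−0) = -20/37
  ⇒ ω_r²/ω_s² = -20/37
Coupling ω_s² = ω_c¹ ⇒ overall = 33/92 × -20/37 = -165/851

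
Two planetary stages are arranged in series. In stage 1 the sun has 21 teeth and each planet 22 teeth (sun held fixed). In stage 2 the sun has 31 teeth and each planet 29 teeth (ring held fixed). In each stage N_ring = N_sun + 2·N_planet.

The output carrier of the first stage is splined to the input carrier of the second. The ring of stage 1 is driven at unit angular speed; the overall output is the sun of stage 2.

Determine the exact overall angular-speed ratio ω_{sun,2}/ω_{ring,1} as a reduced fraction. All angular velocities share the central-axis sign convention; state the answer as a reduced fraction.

Stage 1: N_ring = 21 + 2·22 = 65
Stage 1: 21(ω_s−ω_c) = −65(ω_r−ω_c),  ω_s=0, ω_r=1
Stage 1: 21(0−ω_c) = −65(1−ω_c)  ⇒  86ω_c = 65  ⇒  ω_c = 65/86
  ⇒ ω_c¹/ω_r¹ = 65/86
Stage 2: N_ring = 31 + 2·29 = 89
Stage 2: 31(ω_s−ω_c) = −89(ω_r−ω_c),  ω_r=0, ω_c=1
Stage 2: ω_s = 1 − (89/31)(0−1) = 120/31
  ⇒ ω_s²/ω_c² = 120/31
Coupling ω_c² = ω_c¹ ⇒ overall = 65/86 × 120/31 = 3900/1333

3900/1333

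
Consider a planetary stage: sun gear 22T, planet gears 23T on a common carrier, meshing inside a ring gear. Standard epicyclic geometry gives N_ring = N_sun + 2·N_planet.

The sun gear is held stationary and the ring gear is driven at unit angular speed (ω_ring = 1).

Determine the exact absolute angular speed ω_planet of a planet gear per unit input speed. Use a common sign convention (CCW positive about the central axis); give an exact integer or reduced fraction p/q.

N_ring = 22 + 2·23 = 68
22(ω_s−ω_c) = −68(ω_r−ω_c),  ω_s=0, ω_r=1
22(0−ω_c) = −68(1−ω_c)  ⇒  90ω_c = 68  ⇒  ω_c = 34/45
sun–planet: 22·(0−34/45) = −23·(ω_p−ω_c)  ⇒  ω_p−ω_c = −(22/23)·(-34/45) = 748/1035
ω_p = 34/45 + 748/1035 = 34/23

34/23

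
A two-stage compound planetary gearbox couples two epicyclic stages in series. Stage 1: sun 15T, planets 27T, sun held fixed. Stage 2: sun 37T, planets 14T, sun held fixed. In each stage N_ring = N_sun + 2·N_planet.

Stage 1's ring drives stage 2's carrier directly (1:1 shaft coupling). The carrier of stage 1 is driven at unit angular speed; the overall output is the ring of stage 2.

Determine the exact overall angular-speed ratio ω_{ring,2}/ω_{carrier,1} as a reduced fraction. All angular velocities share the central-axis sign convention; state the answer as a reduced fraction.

2856/1495

Stage 1: N_ring = 15 + 2·27 = 69
Stage 1: 15(ω_s−ω_c) = −69(ω_r−ω_c),  ω_s=0, ω_c=1
Stage 1: ω_r = 1 − (15/69)(0−1) = 28/23
  ⇒ ω_r¹/ω_c¹ = 28/23
Stage 2: N_ring = 37 + 2·14 = 65
Stage 2: 37(ω_s−ω_c) = −65(ω_r−ω_c),  ω_s=0, ω_c=1
Stage 2: ω_r = 1 − (37/65)(0−1) = 102/65
  ⇒ ω_r²/ω_c² = 102/65
Coupling ω_c² = ω_r¹ ⇒ overall = 28/23 × 102/65 = 2856/1495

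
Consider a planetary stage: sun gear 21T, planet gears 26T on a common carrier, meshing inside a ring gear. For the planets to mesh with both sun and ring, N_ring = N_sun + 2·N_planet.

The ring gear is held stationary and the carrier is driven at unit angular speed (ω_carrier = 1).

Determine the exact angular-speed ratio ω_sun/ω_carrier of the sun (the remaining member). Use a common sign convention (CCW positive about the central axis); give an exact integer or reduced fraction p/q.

94/21

N_ring = 21 + 2·26 = 73
21(ω_s−ω_c) = −73(ω_r−ω_c),  ω_r=0, ω_c=1
ω_s = 1 − (73/21)(0−1) = 94/21
ω_s/ω_c = 94/21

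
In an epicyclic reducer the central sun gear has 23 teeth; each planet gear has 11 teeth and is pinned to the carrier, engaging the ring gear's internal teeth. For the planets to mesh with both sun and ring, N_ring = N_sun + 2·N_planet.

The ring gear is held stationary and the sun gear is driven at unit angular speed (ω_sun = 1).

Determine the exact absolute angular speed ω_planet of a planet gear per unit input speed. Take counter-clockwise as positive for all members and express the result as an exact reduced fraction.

-23/22

N_ring = 23 + 2·11 = 45
23(ω_s−ω_c) = −45(ω_r−ω_c),  ω_r=0, ω_s=1
23(1−ω_c) = −45(0−ω_c)  ⇒  68ω_c = 23  ⇒  ω_c = 23/68
sun–planet: 23·(1−23/68) = −11·(ω_p−ω_c)  ⇒  ω_p−ω_c = −(23/11)·(45/68) = -1035/748
ω_p = 23/68 − 1035/748 = -23/22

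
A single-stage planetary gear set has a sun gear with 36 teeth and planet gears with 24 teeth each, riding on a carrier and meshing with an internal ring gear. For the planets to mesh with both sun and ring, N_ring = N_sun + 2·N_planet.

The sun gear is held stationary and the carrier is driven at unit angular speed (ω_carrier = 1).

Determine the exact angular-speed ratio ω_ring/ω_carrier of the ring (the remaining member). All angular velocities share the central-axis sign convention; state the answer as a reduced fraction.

N_ring = 36 + 2·24 = 84
36(ω_s−ω_c) = −84(ω_r−ω_c),  ω_s=0, ω_c=1
ω_r = 1 − (36/84)(0−1) = 10/7
ω_r/ω_c = 10/7

10/7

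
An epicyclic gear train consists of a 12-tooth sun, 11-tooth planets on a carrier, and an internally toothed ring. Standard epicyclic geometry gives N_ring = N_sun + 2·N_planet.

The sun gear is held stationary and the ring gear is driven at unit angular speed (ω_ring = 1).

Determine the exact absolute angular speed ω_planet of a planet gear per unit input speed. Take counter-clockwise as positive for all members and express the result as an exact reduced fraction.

17/11

N_ring = 12 + 2·11 = 34
12(ω_s−ω_c) = −34(ω_r−ω_c),  ω_s=0, ω_r=1
12(0−ω_c) = −34(1−ω_c)  ⇒  46ω_c = 34  ⇒  ω_c = 17/23
sun–planet: 12·(0−17/23) = −11·(ω_p−ω_c)  ⇒  ω_p−ω_c = −(12/11)·(-17/23) = 204/253
ω_p = 17/23 + 204/253 = 17/11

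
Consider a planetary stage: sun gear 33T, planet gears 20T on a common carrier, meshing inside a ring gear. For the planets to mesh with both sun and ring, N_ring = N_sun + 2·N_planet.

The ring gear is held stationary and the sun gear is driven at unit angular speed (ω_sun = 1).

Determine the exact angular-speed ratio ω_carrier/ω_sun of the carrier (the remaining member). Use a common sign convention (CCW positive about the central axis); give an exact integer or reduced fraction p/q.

33/106

N_ring = 33 + 2·20 = 73
33(ω_s−ω_c) = −73(ω_r−ω_c),  ω_r=0, ω_s=1
33(1−ω_c) = −73(0−ω_c)  ⇒  106ω_c = 33  ⇒  ω_c = 33/106
ω_c/ω_s = 33/106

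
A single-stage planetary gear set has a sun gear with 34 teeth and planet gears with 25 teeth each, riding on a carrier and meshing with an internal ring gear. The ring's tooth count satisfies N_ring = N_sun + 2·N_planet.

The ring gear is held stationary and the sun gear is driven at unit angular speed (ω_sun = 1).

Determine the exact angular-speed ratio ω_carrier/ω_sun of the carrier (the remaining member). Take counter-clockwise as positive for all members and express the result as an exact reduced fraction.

N_ring = 34 + 2·25 = 84
34(ω_s−ω_c) = −84(ω_r−ω_c),  ω_r=0, ω_s=1
34(1−ω_c) = −84(0−ω_c)  ⇒  118ω_c = 34  ⇒  ω_c = 17/59
ω_c/ω_s = 17/59

17/59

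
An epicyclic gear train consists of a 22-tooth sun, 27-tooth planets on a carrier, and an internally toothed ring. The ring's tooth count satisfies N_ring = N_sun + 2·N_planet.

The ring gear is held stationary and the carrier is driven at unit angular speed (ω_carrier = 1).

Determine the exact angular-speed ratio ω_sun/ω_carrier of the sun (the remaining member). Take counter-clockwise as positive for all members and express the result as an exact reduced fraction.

49/11

N_ring = 22 + 2·27 = 76
22(ω_s−ω_c) = −76(ω_r−ω_c),  ω_r=0, ω_c=1
ω_s = 1 − (76/22)(0−1) = 49/11
ω_s/ω_c = 49/11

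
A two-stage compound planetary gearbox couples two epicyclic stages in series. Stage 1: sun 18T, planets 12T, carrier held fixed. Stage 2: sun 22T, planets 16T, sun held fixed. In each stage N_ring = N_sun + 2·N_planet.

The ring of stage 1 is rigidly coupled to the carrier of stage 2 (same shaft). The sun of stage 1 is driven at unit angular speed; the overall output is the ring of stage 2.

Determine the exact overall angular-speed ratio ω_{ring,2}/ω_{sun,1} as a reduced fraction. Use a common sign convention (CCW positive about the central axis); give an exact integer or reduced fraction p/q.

Stage 1: N_ring = 18 + 2·12 = 42
Stage 1: 18(ω_s−ω_c) = −42(ω_r−ω_c),  ω_c=0, ω_s=1
Stage 1: ω_r = 0 − (18/42)(1−0) = -3/7
  ⇒ ω_r¹/ω_s¹ = -3/7
Stage 2: N_ring = 22 + 2·16 = 54
Stage 2: 22(ω_s−ω_c) = −54(ω_r−ω_c),  ω_s=0, ω_c=1
Stage 2: ω_r = 1 − (22/54)(0−1) = 38/27
  ⇒ ω_r²/ω_c² = 38/27
Coupling ω_c² = ω_r¹ ⇒ overall = -3/7 × 38/27 = -38/63

-38/63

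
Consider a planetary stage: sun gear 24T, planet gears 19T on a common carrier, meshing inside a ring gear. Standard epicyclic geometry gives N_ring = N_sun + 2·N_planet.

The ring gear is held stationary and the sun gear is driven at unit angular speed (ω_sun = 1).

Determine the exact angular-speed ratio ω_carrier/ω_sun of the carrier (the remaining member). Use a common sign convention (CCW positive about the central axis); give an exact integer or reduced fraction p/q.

N_ring = 24 + 2·19 = 62
24(ω_s−ω_c) = −62(ω_r−ω_c),  ω_r=0, ω_s=1
24(1−ω_c) = −62(0−ω_c)  ⇒  86ω_c = 24  ⇒  ω_c = 12/43
ω_c/ω_s = 12/43

12/43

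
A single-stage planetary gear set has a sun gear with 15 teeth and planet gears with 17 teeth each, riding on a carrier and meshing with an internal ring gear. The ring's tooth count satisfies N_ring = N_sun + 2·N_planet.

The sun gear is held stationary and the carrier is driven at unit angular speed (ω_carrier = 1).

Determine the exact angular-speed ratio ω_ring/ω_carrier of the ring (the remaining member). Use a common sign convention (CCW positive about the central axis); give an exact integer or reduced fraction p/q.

64/49

N_ring = 15 + 2·17 = 49
15(ω_s−ω_c) = −49(ω_r−ω_c),  ω_s=0, ω_c=1
ω_r = 1 − (15/49)(0−1) = 64/49
ω_r/ω_c = 64/49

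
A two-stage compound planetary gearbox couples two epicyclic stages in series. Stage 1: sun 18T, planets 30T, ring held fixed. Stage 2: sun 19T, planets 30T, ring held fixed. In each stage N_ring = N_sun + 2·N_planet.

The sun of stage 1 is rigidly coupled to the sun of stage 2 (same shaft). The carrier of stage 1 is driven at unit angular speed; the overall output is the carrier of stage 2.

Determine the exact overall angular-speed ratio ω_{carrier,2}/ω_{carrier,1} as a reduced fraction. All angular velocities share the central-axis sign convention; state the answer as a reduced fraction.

Stage 1: N_ring = 18 + 2·30 = 78
Stage 1: 18(ω_s−ω_c) = −78(ω_r−ω_c),  ω_r=0, ω_c=1
Stage 1: ω_s = 1 − (78/18)(0−1) = 16/3
  ⇒ ω_s¹/ω_c¹ = 16/3
Stage 2: N_ring = 19 + 2·30 = 79
Stage 2: 19(ω_s−ω_c) = −79(ω_r−ω_c),  ω_r=0, ω_s=1
Stage 2: 19(1−ω_c) = −79(0−ω_c)  ⇒  98ω_c = 19  ⇒  ω_c = 19/98
  ⇒ ω_c²/ω_s² = 19/98
Coupling ω_s² = ω_s¹ ⇒ overall = 16/3 × 19/98 = 152/147

152/147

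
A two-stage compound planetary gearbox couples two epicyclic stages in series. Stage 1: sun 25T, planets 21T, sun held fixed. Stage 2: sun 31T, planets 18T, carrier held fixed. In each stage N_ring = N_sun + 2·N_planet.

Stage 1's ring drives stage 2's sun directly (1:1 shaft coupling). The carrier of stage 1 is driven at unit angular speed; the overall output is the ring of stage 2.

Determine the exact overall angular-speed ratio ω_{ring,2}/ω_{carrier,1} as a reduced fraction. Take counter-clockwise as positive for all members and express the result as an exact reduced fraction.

-2852/4489

Stage 1: N_ring = 25 + 2·21 = 67
Stage 1: 25(ω_s−ω_c) = −67(ω_r−ω_c),  ω_s=0, ω_c=1
Stage 1: ω_r = 1 − (25/67)(0−1) = 92/67
  ⇒ ω_r¹/ω_c¹ = 92/67
Stage 2: N_ring = 31 + 2·18 = 67
Stage 2: 31(ω_s−ω_c) = −67(ω_r−ω_c),  ω_c=0, ω_s=1
Stage 2: ω_r = 0 − (31/67)(1−0) = -31/67
  ⇒ ω_r²/ω_s² = -31/67
Coupling ω_s² = ω_r¹ ⇒ overall = 92/67 × -31/67 = -2852/4489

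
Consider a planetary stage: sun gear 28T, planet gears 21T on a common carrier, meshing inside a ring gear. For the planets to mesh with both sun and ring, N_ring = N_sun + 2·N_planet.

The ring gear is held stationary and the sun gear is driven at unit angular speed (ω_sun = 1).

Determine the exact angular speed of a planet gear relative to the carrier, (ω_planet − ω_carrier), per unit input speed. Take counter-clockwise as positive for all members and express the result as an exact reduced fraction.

N_ring = 28 + 2·21 = 70
28(ω_s−ω_c) = −70(ω_r−ω_c),  ω_r=0, ω_s=1
28(1−ω_c) = −70(0−ω_c)  ⇒  98ω_c = 28  ⇒  ω_c = 2/7
sun–planet: 28·(1−2/7) = −21·(ω_p−ω_c)  ⇒  ω_p−ω_c = −(28/21)·(5/7) = -20/21

-20/21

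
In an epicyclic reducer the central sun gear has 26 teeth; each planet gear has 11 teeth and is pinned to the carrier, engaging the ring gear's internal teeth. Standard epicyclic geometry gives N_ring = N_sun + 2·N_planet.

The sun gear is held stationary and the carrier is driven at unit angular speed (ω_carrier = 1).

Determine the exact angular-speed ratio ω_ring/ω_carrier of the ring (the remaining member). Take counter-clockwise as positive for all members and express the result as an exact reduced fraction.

N_ring = 26 + 2·11 = 48
26(ω_s−ω_c) = −48(ω_r−ω_c),  ω_s=0, ω_c=1
ω_r = 1 − (26/48)(0−1) = 37/24
ω_r/ω_c = 37/24

37/24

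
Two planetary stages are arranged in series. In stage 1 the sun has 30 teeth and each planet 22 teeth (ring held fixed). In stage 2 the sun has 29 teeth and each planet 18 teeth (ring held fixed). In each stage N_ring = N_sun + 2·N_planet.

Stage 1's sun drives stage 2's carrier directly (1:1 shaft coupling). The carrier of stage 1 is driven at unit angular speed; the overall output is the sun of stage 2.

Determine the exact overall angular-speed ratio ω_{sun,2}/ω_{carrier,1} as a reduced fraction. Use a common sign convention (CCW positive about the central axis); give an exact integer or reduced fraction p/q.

Stage 1: N_ring = 30 + 2·22 = 74
Stage 1: 30(ω_s−ω_c) = −74(ω_r−ω_c),  ω_r=0, ω_c=1
Stage 1: ω_s = 1 − (74/30)(0−1) = 52/15
  ⇒ ω_s¹/ω_c¹ = 52/15
Stage 2: N_ring = 29 + 2·18 = 65
Stage 2: 29(ω_s−ω_c) = −65(ω_r−ω_c),  ω_r=0, ω_c=1
Stage 2: ω_s = 1 − (65/29)(0−1) = 94/29
  ⇒ ω_s²/ω_c² = 94/29
Coupling ω_c² = ω_s¹ ⇒ overall = 52/15 × 94/29 = 4888/435

4888/435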